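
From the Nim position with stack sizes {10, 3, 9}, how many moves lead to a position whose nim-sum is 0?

0

Write each in binary and XOR column by column:
  1010  (10)
  0011  (3)
  1001  (9)
  ----
  0000  (0)
The nim-sum is already 0, so every move leaves a nonzero nim-sum — there are no winning moves.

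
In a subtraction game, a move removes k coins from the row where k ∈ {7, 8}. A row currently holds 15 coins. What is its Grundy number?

0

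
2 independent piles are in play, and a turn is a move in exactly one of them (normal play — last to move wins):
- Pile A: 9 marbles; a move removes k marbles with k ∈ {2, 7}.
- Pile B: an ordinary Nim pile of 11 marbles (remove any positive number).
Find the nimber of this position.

Build the Grundy sequence for pile A with g(k) = mex{g(k−s) : s ∈ {2, 7}, s ≤ k}:
k:     0  1  2  3  4  5  6  7  8  9
g(k):  0  0  1  1  0  0  1  1  2  0
So g(9) = 0.
Pile B is a plain Nim pile of size 11, so its Grundy value is 11.
The value of a disjunctive sum is the nim-sum of the parts.
Combined value = 0 ⊕ 11 = 11.

11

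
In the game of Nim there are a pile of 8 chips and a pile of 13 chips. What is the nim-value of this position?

Compute the nim-sum pairwise:
8 ^ 13 = 5

5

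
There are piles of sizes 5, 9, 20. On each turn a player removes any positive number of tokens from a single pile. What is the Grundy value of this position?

24

Compute the nim-sum pairwise:
5 ⊕ 9 = 12
12 ⊕ 20 = 24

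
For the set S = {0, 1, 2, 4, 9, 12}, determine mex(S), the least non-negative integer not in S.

The values 0, 1, 2 are all present; 3 is the first non-negative integer missing from the set.

3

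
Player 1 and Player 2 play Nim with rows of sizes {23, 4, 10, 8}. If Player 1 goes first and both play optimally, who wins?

Player 1 wins

Bitwise XOR of the heap sizes:
  10111  (23)
  00100  (4)
  01010  (10)
  01000  (8)
  -----
  10001  (17)
The nim-sum is 17 ≠ 0, so this is an N-position: the player to move can win; Player 1 has a winning move.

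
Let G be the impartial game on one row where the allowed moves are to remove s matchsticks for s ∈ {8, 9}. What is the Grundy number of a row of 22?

Compute g(0), g(1), … for moves {8, 9}:
k:     0  1  2  3  4  5  6  7  8  9 10 11 12 13 14 15 16 17 18 19 20 21 22
g(k):  0  0  0  0  0  0  0  0  1  1  1  1  1  1  1  1  2  0  0  0  0  0  0
So g(22) = 0.

0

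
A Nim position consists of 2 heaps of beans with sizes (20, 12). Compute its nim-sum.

24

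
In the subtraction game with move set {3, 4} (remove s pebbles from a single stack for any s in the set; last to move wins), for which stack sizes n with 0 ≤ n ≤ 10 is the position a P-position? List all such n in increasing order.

0, 1, 2, 7, 8, 9

Compute g(0), g(1), … for moves {3, 4}:
g(0) = mex{} = 0
g(1) = mex{} = 0
g(2) = mex{} = 0
g(3) = mex{0} = 1
g(4) = mex{0} = 1
g(5) = mex{0} = 1
g(6) = mex{0,1} = 2
g(7) = mex{1} = 0
g(8) = mex{1} = 0
g(9) = mex{1,2} = 0
g(10) = mex{0,2} = 1
The P-positions (g = 0) in 0..10 are 0, 1, 2, 7, 8, 9.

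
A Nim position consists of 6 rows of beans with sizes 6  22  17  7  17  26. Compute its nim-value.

13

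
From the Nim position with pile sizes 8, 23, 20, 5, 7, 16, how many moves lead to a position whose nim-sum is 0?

Bitwise XOR of the heap sizes:
  01000  (8)
  10111  (23)
  10100  (20)
  00101  (5)
  00111  (7)
  10000  (16)
  -----
  11001  (25)
The overall nim-sum is X = 25. A pile of size p has a winning move iff p XOR X < p (reduce it to p XOR X).
  8: 8 XOR 25 = 17 ≥ 8 — no move.
  23: 23 XOR 25 = 14 < 23 — winning move (to 14).
  20: 20 XOR 25 = 13 < 20 — winning move (to 13).
  5: 5 XOR 25 = 28 ≥ 5 — no move.
  7: 7 XOR 25 = 30 ≥ 7 — no move.
  16: 16 XOR 25 = 9 < 16 — winning move (to 9).
That gives 3 winning moves.

3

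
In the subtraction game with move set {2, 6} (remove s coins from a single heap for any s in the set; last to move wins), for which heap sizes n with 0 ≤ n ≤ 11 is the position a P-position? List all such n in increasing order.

Build the Grundy sequence with g(k) = mex{g(k−s) : s ∈ {2, 6}, s ≤ k}:
k:     0  1  2  3  4  5  6  7  8  9 10 11
g(k):  0  0  1  1  0  0  1  1  0  0  1  1
The P-positions (g = 0) in 0..11 are 0, 1, 4, 5, 8, 9.

0, 1, 4, 5, 8, 9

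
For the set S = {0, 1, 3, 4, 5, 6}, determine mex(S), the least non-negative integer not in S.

The values 0, 1 are all present; 2 is the first non-negative integer missing from the set.

2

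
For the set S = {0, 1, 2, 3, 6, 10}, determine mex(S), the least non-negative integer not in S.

The values 0, 1, 2, 3 are all present; 4 is the first non-negative integer missing from the set.

4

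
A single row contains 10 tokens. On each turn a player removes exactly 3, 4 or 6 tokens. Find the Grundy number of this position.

0

Grundy values for subtraction set {3, 4, 6}:
g(0) = mex{} = 0
g(1) = mex{} = 0
g(2) = mex{} = 0
g(3) = mex{0} = 1
g(4) = mex{0} = 1
g(5) = mex{0} = 1
g(6) = mex{0,1} = 2
g(7) = mex{0,1} = 2
g(8) = mex{0,1} = 2
g(9) = mex{1,2} = 0
g(10) = mex{1,2} = 0
So g(10) = 0.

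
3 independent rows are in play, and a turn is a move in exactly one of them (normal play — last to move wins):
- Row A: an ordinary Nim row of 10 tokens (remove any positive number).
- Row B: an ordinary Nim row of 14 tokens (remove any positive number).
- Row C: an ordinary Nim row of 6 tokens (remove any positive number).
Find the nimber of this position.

2

Row A is a plain Nim row of size 10, so its Grundy value is 10.
Row B is a plain Nim row of size 14, so its Grundy value is 14.
Row C is a plain Nim row of size 6, so its Grundy value is 6.
By the Sprague-Grundy theorem, the Grundy value of a sum of independent games is the XOR of the component values.
Combined value = 10 ⊕ 14 ⊕ 6 = 2.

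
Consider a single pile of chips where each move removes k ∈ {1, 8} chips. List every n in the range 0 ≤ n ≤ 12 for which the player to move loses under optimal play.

0, 2, 4, 6, 9, 11

Compute g(0), g(1), … for moves {1, 8}:
g(0) = mex{} = 0
g(1) = mex{0} = 1
g(2) = mex{1} = 0
g(3) = mex{0} = 1
g(4) = mex{1} = 0
g(5) = mex{0} = 1
g(6) = mex{1} = 0
g(7) = mex{0} = 1
g(8) = mex{0,1} = 2
g(9) = mex{1,2} = 0
g(10) = mex{0} = 1
g(11) = mex{1} = 0
g(12) = mex{0} = 1
The P-positions (g = 0) in 0..12 are 0, 2, 4, 6, 9, 11.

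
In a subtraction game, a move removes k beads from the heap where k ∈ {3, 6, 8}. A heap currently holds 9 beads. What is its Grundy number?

Build the Grundy sequence with g(k) = mex{g(k−s) : s ∈ {3, 6, 8}, s ≤ k}:
g(0) = mex{} = 0
g(1) = mex{} = 0
g(2) = mex{} = 0
g(3) = mex{0} = 1
g(4) = mex{0} = 1
g(5) = mex{0} = 1
g(6) = mex{0,1} = 2
g(7) = mex{0,1} = 2
g(8) = mex{0,1} = 2
g(9) = mex{0,1,2} = 3
So g(9) = 3.

3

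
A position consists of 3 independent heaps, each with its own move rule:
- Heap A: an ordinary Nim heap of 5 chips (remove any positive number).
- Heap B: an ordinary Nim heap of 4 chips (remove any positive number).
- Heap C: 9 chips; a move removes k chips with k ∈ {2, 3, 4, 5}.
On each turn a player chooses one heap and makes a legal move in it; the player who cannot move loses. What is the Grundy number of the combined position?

0

Heap A is a plain Nim heap of size 5, so its Grundy value is 5.
Heap B is a plain Nim heap of size 4, so its Grundy value is 4.
Grundy values for heap C (subtraction set {2, 3, 4, 5}):
k:     0  1  2  3  4  5  6  7  8  9
g(k):  0  0  1  1  2  2  3  0  0  1
So g(9) = 1.
By the Sprague-Grundy theorem, the Grundy value of a sum of independent games is the XOR of the component values.
Combined value = 5 ⊕ 4 ⊕ 1 = 0.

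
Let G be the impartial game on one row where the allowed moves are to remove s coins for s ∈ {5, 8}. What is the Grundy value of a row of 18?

1

Compute g(0), g(1), … for moves {5, 8}:
k:     0  1  2  3  4  5  6  7  8  9 10 11 12 13 14 15 16 17 18
g(k):  0  0  0  0  0  1  1  1  1  1  2  2  2  0  0  0  0  0  1
So g(18) = 1.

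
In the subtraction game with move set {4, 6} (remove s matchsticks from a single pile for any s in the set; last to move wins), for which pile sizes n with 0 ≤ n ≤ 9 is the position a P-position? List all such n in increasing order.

Compute g(0), g(1), … for moves {4, 6}:
g(0) = mex{} = 0
g(1) = mex{} = 0
g(2) = mex{} = 0
g(3) = mex{} = 0
g(4) = mex{0} = 1
g(5) = mex{0} = 1
g(6) = mex{0} = 1
g(7) = mex{0} = 1
g(8) = mex{0,1} = 2
g(9) = mex{0,1} = 2
The P-positions (g = 0) in 0..9 are 0, 1, 2, 3.

0, 1, 2, 3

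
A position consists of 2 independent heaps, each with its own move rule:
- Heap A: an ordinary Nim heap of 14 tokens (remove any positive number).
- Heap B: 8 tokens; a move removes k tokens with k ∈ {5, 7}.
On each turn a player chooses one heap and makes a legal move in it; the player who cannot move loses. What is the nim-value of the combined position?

15

Heap A is a plain Nim heap of size 14, so its Grundy value is 14.
Grundy values for heap B (subtraction set {5, 7}):
g(0) = mex{} = 0
g(1) = mex{} = 0
g(2) = mex{} = 0
g(3) = mex{} = 0
g(4) = mex{} = 0
g(5) = mex{0} = 1
g(6) = mex{0} = 1
g(7) = mex{0} = 1
g(8) = mex{0} = 1
So g(8) = 1.
The value of a disjunctive sum is the nim-sum of the parts.
Combined value = 14 ⊕ 1 = 15.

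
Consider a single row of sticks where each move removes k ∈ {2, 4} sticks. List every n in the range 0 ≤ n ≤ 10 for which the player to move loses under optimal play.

0, 1, 6, 7

Grundy values for subtraction set {2, 4}:
g(0) = mex{} = 0
g(1) = mex{} = 0
g(2) = mex{0} = 1
g(3) = mex{0} = 1
g(4) = mex{0,1} = 2
g(5) = mex{0,1} = 2
g(6) = mex{1,2} = 0
g(7) = mex{1,2} = 0
g(8) = mex{0,2} = 1
g(9) = mex{0,2} = 1
g(10) = mex{0,1} = 2
The P-positions (g = 0) in 0..10 are 0, 1, 6, 7.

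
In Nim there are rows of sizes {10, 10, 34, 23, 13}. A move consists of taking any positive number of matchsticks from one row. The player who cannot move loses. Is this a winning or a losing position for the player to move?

Winning position

In binary:
  001010  (10)
  001010  (10)
  100010  (34)
  010111  (23)
  001101  (13)
  ------
  111000  (56)
The nim-sum is 56 ≠ 0, so this is an N-position: the player to move can win.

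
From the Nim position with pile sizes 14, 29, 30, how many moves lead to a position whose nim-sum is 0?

3

Nim-sum: 14 ⊕ 29 ⊕ 30 = 13.
The overall nim-sum is X = 13. A pile of size p has a winning move iff p XOR X < p (reduce it to p XOR X).
  14: 14 XOR 13 = 3 < 14 — winning move (to 3).
  29: 29 XOR 13 = 16 < 29 — winning move (to 16).
  30: 30 XOR 13 = 19 < 30 — winning move (to 19).
That gives 3 winning moves.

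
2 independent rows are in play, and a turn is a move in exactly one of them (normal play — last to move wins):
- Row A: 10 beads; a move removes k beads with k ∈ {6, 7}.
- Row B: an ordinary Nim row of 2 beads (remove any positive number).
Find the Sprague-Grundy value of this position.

3

Grundy values for row A (subtraction set {6, 7}):
g(0) = mex{} = 0
g(1) = mex{} = 0
g(2) = mex{} = 0
g(3) = mex{} = 0
g(4) = mex{} = 0
g(5) = mex{} = 0
g(6) = mex{0} = 1
g(7) = mex{0} = 1
g(8) = mex{0} = 1
g(9) = mex{0} = 1
g(10) = mex{0} = 1
So g(10) = 1.
Row B is a plain Nim row of size 2, so its Grundy value is 2.
The value of a disjunctive sum is the nim-sum of the parts.
Combined value = 1 ⊕ 2 = 3.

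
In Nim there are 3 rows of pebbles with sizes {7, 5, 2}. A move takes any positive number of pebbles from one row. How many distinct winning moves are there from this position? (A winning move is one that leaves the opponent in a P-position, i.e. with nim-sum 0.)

0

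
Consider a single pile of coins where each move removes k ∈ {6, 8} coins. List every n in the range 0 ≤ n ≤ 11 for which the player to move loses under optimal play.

Compute g(0), g(1), … for moves {6, 8}:
g(0) = mex{} = 0
g(1) = mex{} = 0
g(2) = mex{} = 0
g(3) = mex{} = 0
g(4) = mex{} = 0
g(5) = mex{} = 0
g(6) = mex{0} = 1
g(7) = mex{0} = 1
g(8) = mex{0} = 1
g(9) = mex{0} = 1
g(10) = mex{0} = 1
g(11) = mex{0} = 1
The P-positions (g = 0) in 0..11 are 0, 1, 2, 3, 4, 5.

0, 1, 2, 3, 4, 5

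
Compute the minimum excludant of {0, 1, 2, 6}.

The values 0, 1, 2 are all present; 3 is the first non-negative integer missing from the set.

3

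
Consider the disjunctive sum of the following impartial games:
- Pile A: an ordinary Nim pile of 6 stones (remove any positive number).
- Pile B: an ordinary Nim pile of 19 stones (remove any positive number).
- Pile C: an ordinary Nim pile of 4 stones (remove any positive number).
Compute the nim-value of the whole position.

17

Pile A is a plain Nim pile of size 6, so its Grundy value is 6.
Pile B is a plain Nim pile of size 19, so its Grundy value is 19.
Pile C is a plain Nim pile of size 4, so its Grundy value is 4.
The value of a disjunctive sum is the nim-sum of the parts.
Combined value = 6 ⊕ 19 ⊕ 4 = 17.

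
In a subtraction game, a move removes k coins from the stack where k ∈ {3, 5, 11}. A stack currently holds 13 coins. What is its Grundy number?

1

Compute g(0), g(1), … for moves {3, 5, 11}:
g(0) = mex{} = 0
g(1) = mex{} = 0
g(2) = mex{} = 0
g(3) = mex{0} = 1
g(4) = mex{0} = 1
g(5) = mex{0} = 1
g(6) = mex{0,1} = 2
g(7) = mex{0,1} = 2
g(8) = mex{1} = 0
g(9) = mex{1,2} = 0
g(10) = mex{1,2} = 0
g(11) = mex{0,2} = 1
g(12) = mex{0,2} = 1
g(13) = mex{0} = 1
So g(13) = 1.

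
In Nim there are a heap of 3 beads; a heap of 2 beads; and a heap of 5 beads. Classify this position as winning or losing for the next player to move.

Winning position

Bitwise XOR of the heap sizes:
  011  (3)
  010  (2)
  101  (5)
  ---
  100  (4)
The nim-sum is 4 ≠ 0, so this is an N-position: the player to move can win.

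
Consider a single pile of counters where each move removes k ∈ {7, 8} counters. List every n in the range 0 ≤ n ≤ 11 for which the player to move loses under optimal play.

Grundy values for subtraction set {7, 8}:
k:     0  1  2  3  4  5  6  7  8  9 10 11
g(k):  0  0  0  0  0  0  0  1  1  1  1  1
The P-positions (g = 0) in 0..11 are 0, 1, 2, 3, 4, 5, 6.

0, 1, 2, 3, 4, 5, 6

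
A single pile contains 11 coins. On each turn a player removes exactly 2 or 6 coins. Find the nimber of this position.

1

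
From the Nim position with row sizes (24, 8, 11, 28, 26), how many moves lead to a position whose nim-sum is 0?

3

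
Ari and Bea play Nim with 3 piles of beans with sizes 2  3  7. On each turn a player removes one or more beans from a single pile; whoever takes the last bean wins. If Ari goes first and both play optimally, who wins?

Ari wins

Compute the nim-sum pairwise:
2 ⊕ 3 = 1
1 ⊕ 7 = 6
The nim-sum is 6 ≠ 0, so this is an N-position: the player to move can win; Ari has a winning move.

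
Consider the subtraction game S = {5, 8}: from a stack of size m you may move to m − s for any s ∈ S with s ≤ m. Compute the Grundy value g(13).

0

Build the Grundy sequence with g(k) = mex{g(k−s) : s ∈ {5, 8}, s ≤ k}:
g(0) = mex{} = 0
g(1) = mex{} = 0
g(2) = mex{} = 0
g(3) = mex{} = 0
g(4) = mex{} = 0
g(5) = mex{0} = 1
g(6) = mex{0} = 1
g(7) = mex{0} = 1
g(8) = mex{0} = 1
g(9) = mex{0} = 1
g(10) = mex{0,1} = 2
g(11) = mex{0,1} = 2
g(12) = mex{0,1} = 2
g(13) = mex{1} = 0
So g(13) = 0.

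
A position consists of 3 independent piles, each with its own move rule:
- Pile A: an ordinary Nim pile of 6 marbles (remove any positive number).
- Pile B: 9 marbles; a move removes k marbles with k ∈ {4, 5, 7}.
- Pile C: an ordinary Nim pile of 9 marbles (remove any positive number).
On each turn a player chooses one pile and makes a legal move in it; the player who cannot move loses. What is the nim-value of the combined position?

Pile A is a plain Nim pile of size 6, so its Grundy value is 6.
Build the Grundy sequence for pile B with g(k) = mex{g(k−s) : s ∈ {4, 5, 7}, s ≤ k}:
g(0) = mex{} = 0
g(1) = mex{} = 0
g(2) = mex{} = 0
g(3) = mex{} = 0
g(4) = mex{0} = 1
g(5) = mex{0} = 1
g(6) = mex{0} = 1
g(7) = mex{0} = 1
g(8) = mex{0,1} = 2
g(9) = mex{0,1} = 2
So g(9) = 2.
Pile C is a plain Nim pile of size 9, so its Grundy value is 9.
By the Sprague-Grundy theorem, the Grundy value of a sum of independent games is the XOR of the component values.
Combined value = 6 XOR 2 XOR 9 = 13.

13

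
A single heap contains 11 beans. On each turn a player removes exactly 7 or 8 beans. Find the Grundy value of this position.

1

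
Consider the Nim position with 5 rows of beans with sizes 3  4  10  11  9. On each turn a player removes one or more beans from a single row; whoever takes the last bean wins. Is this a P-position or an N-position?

N-position

Nim-sum: 3 ⊕ 4 ⊕ 10 ⊕ 11 ⊕ 9 = 15.
The nim-sum is 15 ≠ 0, so this is an N-position: the player to move can win.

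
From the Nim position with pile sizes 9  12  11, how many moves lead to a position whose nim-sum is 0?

3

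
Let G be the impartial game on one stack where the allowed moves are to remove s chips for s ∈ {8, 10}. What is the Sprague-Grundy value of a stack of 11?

1

Build the Grundy sequence with g(k) = mex{g(k−s) : s ∈ {8, 10}, s ≤ k}:
g(0) = mex{} = 0
g(1) = mex{} = 0
g(2) = mex{} = 0
g(3) = mex{} = 0
g(4) = mex{} = 0
g(5) = mex{} = 0
g(6) = mex{} = 0
g(7) = mex{} = 0
g(8) = mex{0} = 1
g(9) = mex{0} = 1
g(10) = mex{0} = 1
g(11) = mex{0} = 1
So g(11) = 1.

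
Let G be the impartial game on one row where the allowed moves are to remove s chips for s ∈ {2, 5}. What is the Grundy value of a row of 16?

1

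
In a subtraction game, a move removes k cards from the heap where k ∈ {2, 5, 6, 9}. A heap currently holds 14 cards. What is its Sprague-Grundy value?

1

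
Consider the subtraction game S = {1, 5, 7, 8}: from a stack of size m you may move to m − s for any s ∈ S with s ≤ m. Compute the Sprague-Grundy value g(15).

0

Grundy values for subtraction set {1, 5, 7, 8}:
k:     0  1  2  3  4  5  6  7  8  9 10 11 12 13 14 15
g(k):  0  1  0  1  0  1  0  1  2  3  2  3  2  3  2  0
So g(15) = 0.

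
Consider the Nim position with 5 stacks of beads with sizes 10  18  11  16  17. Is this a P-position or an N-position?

N-position

Bitwise XOR of the heap sizes:
  01010  (10)
  10010  (18)
  01011  (11)
  10000  (16)
  10001  (17)
  -----
  10010  (18)
The nim-sum is 18 ≠ 0, so this is an N-position: the player to move can win.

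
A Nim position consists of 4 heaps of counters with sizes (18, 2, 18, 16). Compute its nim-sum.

In binary:
  10010  (18)
  00010  (2)
  10010  (18)
  10000  (16)
  -----
  10010  (18)

18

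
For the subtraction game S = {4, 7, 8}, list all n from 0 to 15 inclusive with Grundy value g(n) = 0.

0, 1, 2, 3, 12, 13, 14, 15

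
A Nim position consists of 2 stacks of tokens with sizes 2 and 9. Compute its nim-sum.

11

Compute the nim-sum pairwise:
2 XOR 9 = 11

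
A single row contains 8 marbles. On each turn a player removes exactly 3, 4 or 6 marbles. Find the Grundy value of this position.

2

Build the Grundy sequence with g(k) = mex{g(k−s) : s ∈ {3, 4, 6}, s ≤ k}:
g(0) = mex{} = 0
g(1) = mex{} = 0
g(2) = mex{} = 0
g(3) = mex{0} = 1
g(4) = mex{0} = 1
g(5) = mex{0} = 1
g(6) = mex{0,1} = 2
g(7) = mex{0,1} = 2
g(8) = mex{0,1} = 2
So g(8) = 2.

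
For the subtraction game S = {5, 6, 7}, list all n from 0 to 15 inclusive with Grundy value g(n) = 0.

0, 1, 2, 3, 4, 12, 13, 14, 15

Build the Grundy sequence with g(k) = mex{g(k−s) : s ∈ {5, 6, 7}, s ≤ k}:
k:     0  1  2  3  4  5  6  7  8  9 10 11 12 13 14 15
g(k):  0  0  0  0  0  1  1  1  1  1  2  2  0  0  0  0
The P-positions (g = 0) in 0..15 are 0, 1, 2, 3, 4, 12, 13, 14, 15.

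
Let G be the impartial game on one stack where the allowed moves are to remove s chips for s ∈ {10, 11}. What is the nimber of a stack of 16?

Grundy values for subtraction set {10, 11}:
k:     0  1  2  3  4  5  6  7  8  9 10 11 12 13 14 15 16
g(k):  0  0  0  0  0  0  0  0  0  0  1  1  1  1  1  1  1
So g(16) = 1.

1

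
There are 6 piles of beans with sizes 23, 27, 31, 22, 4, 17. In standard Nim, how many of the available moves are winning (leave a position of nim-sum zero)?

5

Bitwise XOR of the heap sizes:
  10111  (23)
  11011  (27)
  11111  (31)
  10110  (22)
  00100  (4)
  10001  (17)
  -----
  10000  (16)
The overall nim-sum is X = 16. A pile of size p has a winning move iff p XOR X < p (reduce it to p XOR X).
  23: 23 XOR 16 = 7 < 23 — winning move (to 7).
  27: 27 XOR 16 = 11 < 27 — winning move (to 11).
  31: 31 XOR 16 = 15 < 31 — winning move (to 15).
  22: 22 XOR 16 = 6 < 22 — winning move (to 6).
  4: 4 XOR 16 = 20 ≥ 4 — no move.
  17: 17 XOR 16 = 1 < 17 — winning move (to 1).
That gives 5 winning moves.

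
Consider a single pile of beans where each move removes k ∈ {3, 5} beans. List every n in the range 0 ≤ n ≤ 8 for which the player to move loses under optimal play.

0, 1, 2, 8

Compute g(0), g(1), … for moves {3, 5}:
g(0) = mex{} = 0
g(1) = mex{} = 0
g(2) = mex{} = 0
g(3) = mex{0} = 1
g(4) = mex{0} = 1
g(5) = mex{0} = 1
g(6) = mex{0,1} = 2
g(7) = mex{0,1} = 2
g(8) = mex{1} = 0
The P-positions (g = 0) in 0..8 are 0, 1, 2, 8.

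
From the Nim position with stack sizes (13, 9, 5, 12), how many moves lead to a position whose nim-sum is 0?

3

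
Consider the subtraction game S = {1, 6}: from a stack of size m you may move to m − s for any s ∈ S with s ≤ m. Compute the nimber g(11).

0

Build the Grundy sequence with g(k) = mex{g(k−s) : s ∈ {1, 6}, s ≤ k}:
g(0) = mex{} = 0
g(1) = mex{0} = 1
g(2) = mex{1} = 0
g(3) = mex{0} = 1
g(4) = mex{1} = 0
g(5) = mex{0} = 1
g(6) = mex{0,1} = 2
g(7) = mex{1,2} = 0
g(8) = mex{0} = 1
g(9) = mex{1} = 0
g(10) = mex{0} = 1
g(11) = mex{1} = 0
So g(11) = 0.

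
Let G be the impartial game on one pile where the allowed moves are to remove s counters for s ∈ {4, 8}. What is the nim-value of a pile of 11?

Build the Grundy sequence with g(k) = mex{g(k−s) : s ∈ {4, 8}, s ≤ k}:
k:     0  1  2  3  4  5  6  7  8  9 10 11
g(k):  0  0  0  0  1  1  1  1  2  2  2  2
So g(11) = 2.

2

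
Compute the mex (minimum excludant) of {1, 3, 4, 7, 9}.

0

0 is not in the set, so the mex is 0.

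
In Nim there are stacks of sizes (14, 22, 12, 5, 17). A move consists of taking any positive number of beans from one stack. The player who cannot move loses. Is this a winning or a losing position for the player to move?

Losing position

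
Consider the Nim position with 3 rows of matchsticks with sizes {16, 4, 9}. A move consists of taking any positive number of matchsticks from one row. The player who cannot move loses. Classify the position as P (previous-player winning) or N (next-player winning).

Bitwise XOR of the heap sizes:
  10000  (16)
  00100  (4)
  01001  (9)
  -----
  11101  (29)
The nim-sum is 29 ≠ 0, so this is an N-position: the player to move can win.

N-position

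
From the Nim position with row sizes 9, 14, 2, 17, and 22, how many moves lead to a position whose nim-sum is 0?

Bitwise XOR of the heap sizes:
  01001  (9)
  01110  (14)
  00010  (2)
  10001  (17)
  10110  (22)
  -----
  00010  (2)
The overall nim-sum is X = 2. A row of size p has a winning move iff p XOR X < p (reduce it to p XOR X).
  9: 9 XOR 2 = 11 ≥ 9 — no move.
  14: 14 XOR 2 = 12 < 14 — winning move (to 12).
  2: 2 XOR 2 = 0 < 2 — winning move (to 0).
  17: 17 XOR 2 = 19 ≥ 17 — no move.
  22: 22 XOR 2 = 20 < 22 — winning move (to 20).
That gives 3 winning moves.

3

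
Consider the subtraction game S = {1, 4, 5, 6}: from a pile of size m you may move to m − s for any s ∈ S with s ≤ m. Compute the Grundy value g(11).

0

Grundy values for subtraction set {1, 4, 5, 6}:
k:     0  1  2  3  4  5  6  7  8  9 10 11
g(k):  0  1  0  1  2  3  2  3  4  0  1  0
So g(11) = 0.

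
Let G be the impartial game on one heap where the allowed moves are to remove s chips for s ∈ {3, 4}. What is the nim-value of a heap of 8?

0

Compute g(0), g(1), … for moves {3, 4}:
k:     0  1  2  3  4  5  6  7  8
g(k):  0  0  0  1  1  1  2  0  0
So g(8) = 0.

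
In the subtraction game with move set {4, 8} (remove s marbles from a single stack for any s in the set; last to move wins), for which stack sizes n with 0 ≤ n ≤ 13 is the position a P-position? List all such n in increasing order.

0, 1, 2, 3, 12, 13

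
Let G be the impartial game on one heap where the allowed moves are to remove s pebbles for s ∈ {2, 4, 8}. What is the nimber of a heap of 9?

Compute g(0), g(1), … for moves {2, 4, 8}:
k:     0  1  2  3  4  5  6  7  8  9
g(k):  0  0  1  1  2  2  0  0  1  1
So g(9) = 1.

1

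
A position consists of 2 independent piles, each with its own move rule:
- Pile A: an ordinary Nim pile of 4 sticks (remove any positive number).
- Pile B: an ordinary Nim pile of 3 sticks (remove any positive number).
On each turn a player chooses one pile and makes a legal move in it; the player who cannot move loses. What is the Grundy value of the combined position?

7

Pile A is a plain Nim pile of size 4, so its Grundy value is 4.
Pile B is a plain Nim pile of size 3, so its Grundy value is 3.
By the Sprague-Grundy theorem, the Grundy value of a sum of independent games is the XOR of the component values.
Combined value = 4 XOR 3 = 7.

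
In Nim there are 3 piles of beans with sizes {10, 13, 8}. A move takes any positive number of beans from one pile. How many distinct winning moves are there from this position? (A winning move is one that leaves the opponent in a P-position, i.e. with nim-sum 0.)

3

Write each in binary and XOR column by column:
  1010  (10)
  1101  (13)
  1000  (8)
  ----
  1111  (15)
The overall nim-sum is X = 15. A pile of size p has a winning move iff p XOR X < p (reduce it to p XOR X).
  10: 10 XOR 15 = 5 < 10 — winning move (to 5).
  13: 13 XOR 15 = 2 < 13 — winning move (to 2).
  8: 8 XOR 15 = 7 < 8 — winning move (to 7).
That gives 3 winning moves.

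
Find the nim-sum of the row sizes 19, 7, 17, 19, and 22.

Compute the nim-sum pairwise:
19 ⊕ 7 = 20
20 ⊕ 17 = 5
5 ⊕ 19 = 22
22 ⊕ 22 = 0

0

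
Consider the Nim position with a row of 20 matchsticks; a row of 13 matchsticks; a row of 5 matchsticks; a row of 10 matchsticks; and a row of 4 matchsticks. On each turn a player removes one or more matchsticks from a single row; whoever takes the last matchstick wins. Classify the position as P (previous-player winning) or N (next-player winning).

N-position

Compute the nim-sum pairwise:
20 XOR 13 = 25
25 XOR 5 = 28
28 XOR 10 = 22
22 XOR 4 = 18
The nim-sum is 18 ≠ 0, so this is an N-position: the player to move can win.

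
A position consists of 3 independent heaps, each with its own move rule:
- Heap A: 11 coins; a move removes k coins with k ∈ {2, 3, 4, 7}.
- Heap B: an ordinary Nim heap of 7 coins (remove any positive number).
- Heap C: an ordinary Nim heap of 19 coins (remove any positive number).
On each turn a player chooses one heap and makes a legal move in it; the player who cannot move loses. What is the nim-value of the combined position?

Grundy values for heap A (subtraction set {2, 3, 4, 7}):
g(0) = mex{} = 0
g(1) = mex{} = 0
g(2) = mex{0} = 1
g(3) = mex{0} = 1
g(4) = mex{0,1} = 2
g(5) = mex{0,1} = 2
g(6) = mex{1,2} = 0
g(7) = mex{0,1,2} = 3
g(8) = mex{0,2} = 1
g(9) = mex{0,1,2,3} = 4
g(10) = mex{0,1,3} = 2
g(11) = mex{1,2,3,4} = 0
So g(11) = 0.
Heap B is a plain Nim heap of size 7, so its Grundy value is 7.
Heap C is a plain Nim heap of size 19, so its Grundy value is 19.
The value of a disjunctive sum is the nim-sum of the parts.
Combined value = 0 ⊕ 7 ⊕ 19 = 20.

20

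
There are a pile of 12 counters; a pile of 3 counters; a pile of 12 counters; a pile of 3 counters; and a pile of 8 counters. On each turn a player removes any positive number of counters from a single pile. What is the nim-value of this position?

Nim-sum: 12 XOR 3 XOR 12 XOR 3 XOR 8 = 8.

8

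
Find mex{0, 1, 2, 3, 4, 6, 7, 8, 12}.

The values 0, 1, 2, 3, 4 are all present; 5 is the first non-negative integer missing from the set.

5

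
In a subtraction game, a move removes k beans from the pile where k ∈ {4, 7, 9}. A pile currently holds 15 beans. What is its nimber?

Compute g(0), g(1), … for moves {4, 7, 9}:
k:     0  1  2  3  4  5  6  7  8  9 10 11 12 13 14 15
g(k):  0  0  0  0  1  1  1  1  2  2  2  2  3  0  0  0
So g(15) = 0.

0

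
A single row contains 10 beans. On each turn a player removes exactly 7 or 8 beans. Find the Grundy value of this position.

1

Grundy values for subtraction set {7, 8}:
g(0) = mex{} = 0
g(1) = mex{} = 0
g(2) = mex{} = 0
g(3) = mex{} = 0
g(4) = mex{} = 0
g(5) = mex{} = 0
g(6) = mex{} = 0
g(7) = mex{0} = 1
g(8) = mex{0} = 1
g(9) = mex{0} = 1
g(10) = mex{0} = 1
So g(10) = 1.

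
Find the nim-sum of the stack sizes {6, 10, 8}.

4

Compute the nim-sum pairwise:
6 XOR 10 = 12
12 XOR 8 = 4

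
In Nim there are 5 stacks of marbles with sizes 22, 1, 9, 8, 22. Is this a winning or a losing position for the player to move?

Losing position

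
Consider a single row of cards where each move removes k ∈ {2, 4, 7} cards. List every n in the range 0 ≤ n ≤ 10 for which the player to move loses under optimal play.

0, 1, 6, 9

Grundy values for subtraction set {2, 4, 7}:
k:     0  1  2  3  4  5  6  7  8  9 10
g(k):  0  0  1  1  2  2  0  3  1  0  2
The P-positions (g = 0) in 0..10 are 0, 1, 6, 9.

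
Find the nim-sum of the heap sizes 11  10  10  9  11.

9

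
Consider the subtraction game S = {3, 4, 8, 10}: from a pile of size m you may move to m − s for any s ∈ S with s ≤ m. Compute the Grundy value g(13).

Grundy values for subtraction set {3, 4, 8, 10}:
k:     0  1  2  3  4  5  6  7  8  9 10 11 12 13
g(k):  0  0  0  1  1  1  2  0  2  3  1  3  4  0
So g(13) = 0.

0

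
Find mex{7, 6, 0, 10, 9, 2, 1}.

3

The values 0, 1, 2 are all present; 3 is the first non-negative integer missing from the set.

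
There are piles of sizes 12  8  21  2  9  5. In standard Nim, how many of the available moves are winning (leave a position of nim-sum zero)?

1

Bitwise XOR of the heap sizes:
  01100  (12)
  01000  (8)
  10101  (21)
  00010  (2)
  01001  (9)
  00101  (5)
  -----
  11111  (31)
The overall nim-sum is X = 31. A pile of size p has a winning move iff p XOR X < p (reduce it to p XOR X).
  12: 12 XOR 31 = 19 ≥ 12 — no move.
  8: 8 XOR 31 = 23 ≥ 8 — no move.
  21: 21 XOR 31 = 10 < 21 — winning move (to 10).
  2: 2 XOR 31 = 29 ≥ 2 — no move.
  9: 9 XOR 31 = 22 ≥ 9 — no move.
  5: 5 XOR 31 = 26 ≥ 5 — no move.
That gives 1 winning move.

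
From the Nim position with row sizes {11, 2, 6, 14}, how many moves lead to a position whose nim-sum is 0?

1

In binary:
  1011  (11)
  0010  (2)
  0110  (6)
  1110  (14)
  ----
  0001  (1)
The overall nim-sum is X = 1. A row of size p has a winning move iff p XOR X < p (reduce it to p XOR X).
  11: 11 XOR 1 = 10 < 11 — winning move (to 10).
  2: 2 XOR 1 = 3 ≥ 2 — no move.
  6: 6 XOR 1 = 7 ≥ 6 — no move.
  14: 14 XOR 1 = 15 ≥ 14 — no move.
That gives 1 winning move.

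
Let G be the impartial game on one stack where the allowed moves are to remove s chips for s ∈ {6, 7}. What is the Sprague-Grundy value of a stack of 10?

Compute g(0), g(1), … for moves {6, 7}:
k:     0  1  2  3  4  5  6  7  8  9 10
g(k):  0  0  0  0  0  0  1  1  1  1  1
So g(10) = 1.

1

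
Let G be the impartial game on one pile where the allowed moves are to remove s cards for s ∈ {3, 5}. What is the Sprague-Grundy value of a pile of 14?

2

Build the Grundy sequence with g(k) = mex{g(k−s) : s ∈ {3, 5}, s ≤ k}:
k:     0  1  2  3  4  5  6  7  8  9 10 11 12 13 14
g(k):  0  0  0  1  1  1  2  2  0  0  0  1  1  1  2
So g(14) = 2.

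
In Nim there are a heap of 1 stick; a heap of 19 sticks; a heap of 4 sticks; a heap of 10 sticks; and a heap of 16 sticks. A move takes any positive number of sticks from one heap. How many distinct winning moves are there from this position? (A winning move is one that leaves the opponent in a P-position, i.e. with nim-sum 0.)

Nim-sum: 1 ^ 19 ^ 4 ^ 10 ^ 16 = 12.
The overall nim-sum is X = 12. A heap of size p has a winning move iff p XOR X < p (reduce it to p XOR X).
  1: 1 XOR 12 = 13 ≥ 1 — no move.
  19: 19 XOR 12 = 31 ≥ 19 — no move.
  4: 4 XOR 12 = 8 ≥ 4 — no move.
  10: 10 XOR 12 = 6 < 10 — winning move (to 6).
  16: 16 XOR 12 = 28 ≥ 16 — no move.
That gives 1 winning move.

1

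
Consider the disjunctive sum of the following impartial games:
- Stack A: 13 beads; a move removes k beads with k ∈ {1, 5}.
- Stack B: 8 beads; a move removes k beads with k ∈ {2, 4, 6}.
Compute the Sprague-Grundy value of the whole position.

1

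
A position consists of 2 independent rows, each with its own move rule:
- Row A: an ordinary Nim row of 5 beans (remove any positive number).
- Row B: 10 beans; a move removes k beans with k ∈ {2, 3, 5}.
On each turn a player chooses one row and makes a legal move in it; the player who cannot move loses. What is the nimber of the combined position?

4

Row A is a plain Nim row of size 5, so its Grundy value is 5.
Build the Grundy sequence for row B with g(k) = mex{g(k−s) : s ∈ {2, 3, 5}, s ≤ k}:
k:     0  1  2  3  4  5  6  7  8  9 10
g(k):  0  0  1  1  2  2  3  0  0  1  1
So g(10) = 1.
By the Sprague-Grundy theorem, the Grundy value of a sum of independent games is the XOR of the component values.
Combined value = 5 XOR 1 = 4.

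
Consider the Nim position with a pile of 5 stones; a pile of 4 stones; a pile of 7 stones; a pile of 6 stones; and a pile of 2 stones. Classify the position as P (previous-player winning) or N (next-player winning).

In binary:
  101  (5)
  100  (4)
  111  (7)
  110  (6)
  010  (2)
  ---
  010  (2)
The nim-sum is 2 ≠ 0, so this is an N-position: the player to move can win.

N-position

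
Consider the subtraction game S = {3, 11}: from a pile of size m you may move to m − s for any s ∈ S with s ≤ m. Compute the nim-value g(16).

0

Grundy values for subtraction set {3, 11}:
k:     0  1  2  3  4  5  6  7  8  9 10 11 12 13 14 15 16
g(k):  0  0  0  1  1  1  0  0  0  1  1  1  2  2  0  0  0
So g(16) = 0.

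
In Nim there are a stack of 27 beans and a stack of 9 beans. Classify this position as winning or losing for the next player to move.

Winning position

Nim-sum: 27 XOR 9 = 18.
The nim-sum is 18 ≠ 0, so this is an N-position: the player to move can win.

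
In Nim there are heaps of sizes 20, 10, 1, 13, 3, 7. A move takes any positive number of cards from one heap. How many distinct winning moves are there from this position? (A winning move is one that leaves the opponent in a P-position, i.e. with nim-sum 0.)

1

Nim-sum: 20 ^ 10 ^ 1 ^ 13 ^ 3 ^ 7 = 22.
The overall nim-sum is X = 22. A heap of size p has a winning move iff p XOR X < p (reduce it to p XOR X).
  20: 20 XOR 22 = 2 < 20 — winning move (to 2).
  10: 10 XOR 22 = 28 ≥ 10 — no move.
  1: 1 XOR 22 = 23 ≥ 1 — no move.
  13: 13 XOR 22 = 27 ≥ 13 — no move.
  3: 3 XOR 22 = 21 ≥ 3 — no move.
  7: 7 XOR 22 = 17 ≥ 7 — no move.
That gives 1 winning move.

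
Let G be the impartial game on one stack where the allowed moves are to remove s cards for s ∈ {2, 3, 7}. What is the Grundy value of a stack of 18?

1

Build the Grundy sequence with g(k) = mex{g(k−s) : s ∈ {2, 3, 7}, s ≤ k}:
k:     0  1  2  3  4  5  6  7  8  9 10 11 12 13 14 15 16 17 18
g(k):  0  0  1  1  2  0  0  1  1  2  0  0  1  1  2  0  0  1  1
So g(18) = 1.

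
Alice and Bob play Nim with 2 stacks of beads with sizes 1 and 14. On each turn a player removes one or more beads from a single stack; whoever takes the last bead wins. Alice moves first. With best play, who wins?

Alice wins

Nim-sum: 1 XOR 14 = 15.
The nim-sum is 15 ≠ 0, so this is an N-position: the player to move can win; Alice has a winning move.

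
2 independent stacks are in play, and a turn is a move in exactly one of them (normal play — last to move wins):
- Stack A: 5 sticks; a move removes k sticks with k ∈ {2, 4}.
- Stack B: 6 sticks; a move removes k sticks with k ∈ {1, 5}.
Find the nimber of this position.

For stack A, compute g(0), g(1), … with moves {2, 4}:
g(0) = mex{} = 0
g(1) = mex{} = 0
g(2) = mex{0} = 1
g(3) = mex{0} = 1
g(4) = mex{0,1} = 2
g(5) = mex{0,1} = 2
So g(5) = 2.
Grundy values for stack B (subtraction set {1, 5}):
k:     0  1  2  3  4  5  6
g(k):  0  1  0  1  0  1  0
So g(6) = 0.
The value of a disjunctive sum is the nim-sum of the parts.
Combined value = 2 XOR 0 = 2.

2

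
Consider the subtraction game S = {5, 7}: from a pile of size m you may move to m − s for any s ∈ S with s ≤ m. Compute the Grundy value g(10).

2

Compute g(0), g(1), … for moves {5, 7}:
g(0) = mex{} = 0
g(1) = mex{} = 0
g(2) = mex{} = 0
g(3) = mex{} = 0
g(4) = mex{} = 0
g(5) = mex{0} = 1
g(6) = mex{0} = 1
g(7) = mex{0} = 1
g(8) = mex{0} = 1
g(9) = mex{0} = 1
g(10) = mex{0,1} = 2
So g(10) = 2.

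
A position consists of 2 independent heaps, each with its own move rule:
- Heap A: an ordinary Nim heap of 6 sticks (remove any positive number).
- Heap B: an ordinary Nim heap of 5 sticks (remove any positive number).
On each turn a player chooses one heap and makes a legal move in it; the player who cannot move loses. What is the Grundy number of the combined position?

Heap A is a plain Nim heap of size 6, so its Grundy value is 6.
Heap B is a plain Nim heap of size 5, so its Grundy value is 5.
By the Sprague-Grundy theorem, the Grundy value of a sum of independent games is the XOR of the component values.
Combined value = 6 XOR 5 = 3.

3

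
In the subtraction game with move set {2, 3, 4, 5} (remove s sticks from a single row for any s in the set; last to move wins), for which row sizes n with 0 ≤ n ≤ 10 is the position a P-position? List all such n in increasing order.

0, 1, 7, 8

Grundy values for subtraction set {2, 3, 4, 5}:
g(0) = mex{} = 0
g(1) = mex{} = 0
g(2) = mex{0} = 1
g(3) = mex{0} = 1
g(4) = mex{0,1} = 2
g(5) = mex{0,1} = 2
g(6) = mex{0,1,2} = 3
g(7) = mex{1,2} = 0
g(8) = mex{1,2,3} = 0
g(9) = mex{0,2,3} = 1
g(10) = mex{0,2,3} = 1
The P-positions (g = 0) in 0..10 are 0, 1, 7, 8.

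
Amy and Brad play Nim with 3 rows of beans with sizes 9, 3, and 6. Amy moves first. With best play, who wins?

Nim-sum: 9 ⊕ 3 ⊕ 6 = 12.
The nim-sum is 12 ≠ 0, so this is an N-position: the player to move can win; Amy has a winning move.

Amy wins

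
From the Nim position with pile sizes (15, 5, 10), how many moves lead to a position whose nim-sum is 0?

Compute the nim-sum pairwise:
15 XOR 5 = 10
10 XOR 10 = 0
The nim-sum is already 0, so every move leaves a nonzero nim-sum — there are no winning moves.

0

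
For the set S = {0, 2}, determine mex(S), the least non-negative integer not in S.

1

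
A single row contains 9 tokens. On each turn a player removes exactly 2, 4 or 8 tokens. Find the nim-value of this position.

1

Grundy values for subtraction set {2, 4, 8}:
g(0) = mex{} = 0
g(1) = mex{} = 0
g(2) = mex{0} = 1
g(3) = mex{0} = 1
g(4) = mex{0,1} = 2
g(5) = mex{0,1} = 2
g(6) = mex{1,2} = 0
g(7) = mex{1,2} = 0
g(8) = mex{0,2} = 1
g(9) = mex{0,2} = 1
So g(9) = 1.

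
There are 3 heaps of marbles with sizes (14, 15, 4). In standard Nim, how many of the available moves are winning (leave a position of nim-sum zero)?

3

Compute the nim-sum pairwise:
14 ^ 15 = 1
1 ^ 4 = 5
The overall nim-sum is X = 5. A heap of size p has a winning move iff p XOR X < p (reduce it to p XOR X).
  14: 14 XOR 5 = 11 < 14 — winning move (to 11).
  15: 15 XOR 5 = 10 < 15 — winning move (to 10).
  4: 4 XOR 5 = 1 < 4 — winning move (to 1).
That gives 3 winning moves.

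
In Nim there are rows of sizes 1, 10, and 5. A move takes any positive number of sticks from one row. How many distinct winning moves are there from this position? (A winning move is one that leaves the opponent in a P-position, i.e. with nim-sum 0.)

1

Compute the nim-sum pairwise:
1 XOR 10 = 11
11 XOR 5 = 14
The overall nim-sum is X = 14. A row of size p has a winning move iff p XOR X < p (reduce it to p XOR X).
  1: 1 XOR 14 = 15 ≥ 1 — no move.
  10: 10 XOR 14 = 4 < 10 — winning move (to 4).
  5: 5 XOR 14 = 11 ≥ 5 — no move.
That gives 1 winning move.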